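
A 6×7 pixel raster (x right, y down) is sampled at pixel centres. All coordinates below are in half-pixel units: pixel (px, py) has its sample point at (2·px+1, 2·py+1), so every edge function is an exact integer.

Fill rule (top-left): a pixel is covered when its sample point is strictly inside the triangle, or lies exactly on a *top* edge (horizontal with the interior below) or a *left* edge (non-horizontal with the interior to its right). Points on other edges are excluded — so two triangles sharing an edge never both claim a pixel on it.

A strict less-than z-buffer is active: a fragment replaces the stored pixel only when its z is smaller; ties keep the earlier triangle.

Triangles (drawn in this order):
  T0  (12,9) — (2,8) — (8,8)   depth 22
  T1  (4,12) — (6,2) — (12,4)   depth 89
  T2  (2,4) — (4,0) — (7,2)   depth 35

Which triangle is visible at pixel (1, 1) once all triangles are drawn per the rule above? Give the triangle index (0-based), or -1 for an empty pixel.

T0:
  2·area = 6
  edge (12, 9)→(2, 8): d=(-10,-1) top-left  bias=+0
  edge (2, 8)→(8, 8): d=(6,0) top-left  bias=+0
  edge (8, 8)→(12, 9): d=(4,1) right/bottom  bias=-1
  covered (0 px):
    . . . . . .
    . . . . . .
    . . . . . .
    . . . . . .
    . . . . . .
    . . . . . .
    . . . . . .
T1:
  2·area = 64
  edge (4, 12)→(6, 2): d=(2,-10) top-left  bias=+0
  edge (6, 2)→(12, 4): d=(6,2) right/bottom  bias=-1
  edge (12, 4)→(4, 12): d=(-8,8) right/bottom  bias=-1
    (1,0)@(3, 1): e=[-32,0,96] → .  [on edge]
    (3,1)@(7, 3): e=[12,4,48] → X
    (4,1)@(9, 3): e=[32,0,32] → .  [on edge]
    (3,2)@(7, 5): e=[16,16,32] → X
    (4,2)@(9, 5): e=[36,12,16] → X
    (5,2)@(11, 5): e=[56,8,0] → .  [on edge]
    (2,3)@(5, 7): e=[0,32,32] → X  [on edge]
    (4,3)@(9, 7): e=[40,24,0] → .  [on edge]
    (2,4)@(5, 9): e=[4,44,16] → X
    (3,4)@(7, 9): e=[24,40,0] → .  [on edge]
    (2,5)@(5, 11): e=[8,56,0] → .  [on edge]
    (1,6)@(3, 13): e=[-8,72,0] → .  [on edge]
  covered (6 px):
    . . . . . .
    . . . X . .
    . . . X X .
    . . X X . .
    . . X . . .
    . . . . . .
    . . . . . .
T2:
  2·area = 16
  edge (2, 4)→(4, 0): d=(2,-4) top-left  bias=+0
  edge (4, 0)→(7, 2): d=(3,2) right/bottom  bias=-1
  edge (7, 2)→(2, 4): d=(-5,2) right/bottom  bias=-1
    (2,0)@(5, 1): e=[6,1,9] → X
    (3,0)@(7, 1): e=[14,-3,5] → .
    (1,1)@(3, 3): e=[2,11,3] → X
    (2,1)@(5, 3): e=[10,7,-1] → .
    (1,2)@(3, 5): e=[6,17,-7] → .
  covered (2 px):
    . . X . . .
    . X . . . .
    . . . . . .
    . . . . . .
    . . . . . .
    . . . . . .
    . . . . . .

Z-buffer (winner per pixel, '.' = empty):
  . . 2 . . .
  . 2 . 1 . .
  . . . 1 1 .
  . . 1 1 . .
  . . 1 . . .
  . . . . . .
  . . . . . .

Answer: 2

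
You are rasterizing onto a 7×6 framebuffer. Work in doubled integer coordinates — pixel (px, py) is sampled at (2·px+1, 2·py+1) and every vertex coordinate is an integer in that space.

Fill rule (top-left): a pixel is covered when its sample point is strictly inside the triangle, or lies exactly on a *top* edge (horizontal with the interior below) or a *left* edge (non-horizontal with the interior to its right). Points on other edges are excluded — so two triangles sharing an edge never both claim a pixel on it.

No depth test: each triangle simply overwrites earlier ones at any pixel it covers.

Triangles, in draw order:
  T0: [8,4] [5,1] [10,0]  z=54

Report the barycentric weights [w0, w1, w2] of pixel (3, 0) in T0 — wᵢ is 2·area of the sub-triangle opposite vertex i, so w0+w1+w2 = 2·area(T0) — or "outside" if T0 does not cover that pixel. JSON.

T0:
  2·area = 18
  edge (8, 4)→(5, 1): d=(-3,-3) top-left  bias=+0
  edge (5, 1)→(10, 0): d=(5,-1) top-left  bias=+0
  edge (10, 0)→(8, 4): d=(-2,4) right/bottom  bias=-1
    (2,0)@(5, 1): e=[0,0,18] → #  [on edge]
    (3,0)@(7, 1): e=[6,2,10] → #
    (4,0)@(9, 1): e=[12,4,2] → #
    (5,0)@(11, 1): e=[18,6,-6] → ·
    (2,1)@(5, 3): e=[-6,10,14] → ·
    (3,1)@(7, 3): e=[0,12,6] → #  [on edge]
    (4,1)@(9, 3): e=[6,14,-2] → ·
    (3,2)@(7, 5): e=[-6,22,2] → ·
    (4,2)@(9, 5): e=[0,24,-6] → ·  [on edge]
    (5,3)@(11, 7): e=[0,36,-18] → ·  [on edge]
    (6,4)@(13, 9): e=[0,48,-30] → ·  [on edge]
  covered (4 px):
    · · # # # · ·
    · · · # · · ·
    · · · · · · ·
    · · · · · · ·
    · · · · · · ·
    · · · · · · ·

Final: [2,10,6]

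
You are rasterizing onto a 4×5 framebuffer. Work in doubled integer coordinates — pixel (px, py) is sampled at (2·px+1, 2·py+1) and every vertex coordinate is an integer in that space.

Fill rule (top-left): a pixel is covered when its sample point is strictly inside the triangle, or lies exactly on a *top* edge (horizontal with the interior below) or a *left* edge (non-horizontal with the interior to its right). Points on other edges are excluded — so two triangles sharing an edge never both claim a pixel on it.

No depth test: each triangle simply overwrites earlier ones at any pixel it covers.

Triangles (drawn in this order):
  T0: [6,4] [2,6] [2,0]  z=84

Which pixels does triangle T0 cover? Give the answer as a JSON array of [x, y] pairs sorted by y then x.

T0:
  2·area = 24
  edge (6, 4)→(2, 6): d=(-4,2) right/bottom  bias=-1
  edge (2, 6)→(2, 0): d=(0,-6) top-left  bias=+0
  edge (2, 0)→(6, 4): d=(4,4) right/bottom  bias=-1
    (1,0)@(3, 1): e=[18,6,0] → .  [on edge]
    (1,1)@(3, 3): e=[10,6,8] → X
    (2,1)@(5, 3): e=[6,18,0] → .  [on edge]
    (1,2)@(3, 5): e=[2,6,16] → X
    (2,2)@(5, 5): e=[-2,18,8] → .
    (3,2)@(7, 5): e=[-6,30,0] → .  [on edge]
    (1,3)@(3, 7): e=[-6,6,24] → .
  covered (2 px):
    . . . .
    . X . .
    . X . .
    . . . .
    . . . .

Answer: [[1,1],[1,2]]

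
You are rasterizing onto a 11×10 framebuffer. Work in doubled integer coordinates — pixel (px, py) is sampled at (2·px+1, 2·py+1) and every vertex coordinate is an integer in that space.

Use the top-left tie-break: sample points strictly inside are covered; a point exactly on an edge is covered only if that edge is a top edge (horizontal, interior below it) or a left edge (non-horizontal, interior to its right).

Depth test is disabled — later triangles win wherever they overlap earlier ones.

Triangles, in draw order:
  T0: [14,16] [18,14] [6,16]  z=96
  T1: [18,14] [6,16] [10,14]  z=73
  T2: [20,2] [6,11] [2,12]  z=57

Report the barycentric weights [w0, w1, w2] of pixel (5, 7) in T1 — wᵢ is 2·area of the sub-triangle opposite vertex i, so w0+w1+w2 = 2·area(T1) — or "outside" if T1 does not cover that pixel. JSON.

T0:
  2·area = 16  (B↔C swapped to make it positive)
  edge (14, 16)→(6, 16): d=(-8,0) right/bottom  bias=-1
  edge (6, 16)→(18, 14): d=(12,-2) top-left  bias=+0
  edge (18, 14)→(14, 16): d=(-4,2) right/bottom  bias=-1
    (6,7)@(13, 15): e=[8,2,6] → X
    (7,7)@(15, 15): e=[8,6,2] → X
    (8,7)@(17, 15): e=[8,10,-2] → .
    (6,8)@(13, 17): e=[-8,26,-2] → .
    (7,8)@(15, 17): e=[-8,30,-6] → .
  covered (2 px):
    . . . . . . . . . . .
    . . . . . . . . . . .
    . . . . . . . . . . .
    . . . . . . . . . . .
    . . . . . . . . . . .
    . . . . . . . . . . .
    . . . . . . . . . . .
    . . . . . . X X . . .
    . . . . . . . . . . .
    . . . . . . . . . . .
T1:
  2·area = 16
  edge (18, 14)→(6, 16): d=(-12,2) right/bottom  bias=-1
  edge (6, 16)→(10, 14): d=(4,-2) top-left  bias=+0
  edge (10, 14)→(18, 14): d=(8,0) top-left  bias=+0
    (4,7)@(9, 15): e=[6,2,8] → X
    (5,7)@(11, 15): e=[2,6,8] → X
    (6,7)@(13, 15): e=[-2,10,8] → .
    (4,8)@(9, 17): e=[-18,10,24] → .
    (5,8)@(11, 17): e=[-22,14,24] → .
  covered (2 px):
    . . . . . . . . . . .
    . . . . . . . . . . .
    . . . . . . . . . . .
    . . . . . . . . . . .
    . . . . . . . . . . .
    . . . . . . . . . . .
    . . . . . . . . . . .
    . . . . X X . . . . .
    . . . . . . . . . . .
    . . . . . . . . . . .
T2:
  2·area = 22
  edge (20, 2)→(6, 11): d=(-14,9) right/bottom  bias=-1
  edge (6, 11)→(2, 12): d=(-4,1) right/bottom  bias=-1
  edge (2, 12)→(20, 2): d=(18,-10) top-left  bias=+0
    (7,2)@(15, 5): e=[3,15,4] → X
    (8,2)@(17, 5): e=[-15,13,24] → .
    (5,3)@(11, 7): e=[11,11,0] → X  [on edge]
    (6,3)@(13, 7): e=[-7,9,20] → .
    (7,3)@(15, 7): e=[-25,7,40] → .
    (4,4)@(9, 9): e=[1,5,16] → X
    (5,4)@(11, 9): e=[-17,3,36] → .
    (2,5)@(5, 11): e=[9,1,12] → X
    (3,5)@(7, 11): e=[-9,-1,32] → .
    (4,5)@(9, 11): e=[-27,-3,52] → .
    (2,6)@(5, 13): e=[-19,-7,48] → .
  covered (4 px):
    . . . . . . . . . . .
    . . . . . . . . . . .
    . . . . . . . X . . .
    . . . . . X . . . . .
    . . . . X . . . . . .
    . . X . . . . . . . .
    . . . . . . . . . . .
    . . . . . . . . . . .
    . . . . . . . . . . .
    . . . . . . . . . . .

Final: [6,8,2]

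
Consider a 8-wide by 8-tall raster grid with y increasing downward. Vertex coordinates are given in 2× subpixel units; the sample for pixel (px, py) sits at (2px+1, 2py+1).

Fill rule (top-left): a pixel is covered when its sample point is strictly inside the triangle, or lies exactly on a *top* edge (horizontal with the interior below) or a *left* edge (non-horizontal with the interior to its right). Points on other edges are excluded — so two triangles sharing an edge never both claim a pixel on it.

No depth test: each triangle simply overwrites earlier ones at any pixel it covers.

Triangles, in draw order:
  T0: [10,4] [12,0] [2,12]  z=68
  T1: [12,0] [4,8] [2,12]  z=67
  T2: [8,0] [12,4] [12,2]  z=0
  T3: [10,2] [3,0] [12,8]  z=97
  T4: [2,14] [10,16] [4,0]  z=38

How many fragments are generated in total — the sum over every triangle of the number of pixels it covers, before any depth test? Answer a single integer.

T0:
  2·area = 16  (B↔C swapped to make it positive)
  edge (10, 4)→(2, 12): d=(-8,8) right/bottom  bias=-1
  edge (2, 12)→(12, 0): d=(10,-12) top-left  bias=+0
  edge (12, 0)→(10, 4): d=(-2,4) right/bottom  bias=-1
    (6,0)@(13, 1): e=[0,22,-6] → ·  [on edge]
    (5,1)@(11, 3): e=[0,18,-2] → ·  [on edge]
    (4,2)@(9, 5): e=[0,14,2] → ·  [on edge]
    (3,3)@(7, 7): e=[0,10,6] → ·  [on edge]
    (2,4)@(5, 9): e=[0,6,10] → ·  [on edge]
    (1,5)@(3, 11): e=[0,2,14] → ·  [on edge]
    (0,6)@(1, 13): e=[0,-2,18] → ·  [on edge]
  covered (0 px):
    · · · · · · · ·
    · · · · · · · ·
    · · · · · · · ·
    · · · · · · · ·
    · · · · · · · ·
    · · · · · · · ·
    · · · · · · · ·
    · · · · · · · ·
T1:
  2·area = 16  (B↔C swapped to make it positive)
  edge (12, 0)→(2, 12): d=(-10,12) right/bottom  bias=-1
  edge (2, 12)→(4, 8): d=(2,-4) top-left  bias=+0
  edge (4, 8)→(12, 0): d=(8,-8) top-left  bias=+0
    (5,0)@(11, 1): e=[2,14,0] → #  [on edge]
    (6,0)@(13, 1): e=[-22,22,16] → ·
    (4,1)@(9, 3): e=[6,10,0] → #  [on edge]
    (5,1)@(11, 3): e=[-18,18,16] → ·
    (3,2)@(7, 5): e=[10,6,0] → #  [on edge]
    (4,2)@(9, 5): e=[-14,14,16] → ·
    (2,3)@(5, 7): e=[14,2,0] → #  [on edge]
    (3,3)@(7, 7): e=[-10,10,16] → ·
    (1,4)@(3, 9): e=[18,-2,0] → ·  [on edge]
    (2,4)@(5, 9): e=[-6,6,16] → ·
    (0,5)@(1, 11): e=[22,-6,0] → ·  [on edge]
  covered (4 px):
    · · · · · # · ·
    · · · · # · · ·
    · · · # · · · ·
    · · # · · · · ·
    · · · · · · · ·
    · · · · · · · ·
    · · · · · · · ·
    · · · · · · · ·
T2:
  2·area = 8  (B↔C swapped to make it positive)
  edge (8, 0)→(12, 2): d=(4,2) right/bottom  bias=-1
  edge (12, 2)→(12, 4): d=(0,2) right/bottom  bias=-1
  edge (12, 4)→(8, 0): d=(-4,-4) top-left  bias=+0
    (4,0)@(9, 1): e=[2,6,0] → #  [on edge]
    (5,0)@(11, 1): e=[-2,2,8] → ·
    (4,1)@(9, 3): e=[10,6,-8] → ·
    (5,1)@(11, 3): e=[6,2,0] → #  [on edge]
    (6,1)@(13, 3): e=[2,-2,8] → ·
    (5,2)@(11, 5): e=[14,2,-8] → ·
    (6,2)@(13, 5): e=[10,-2,0] → ·  [on edge]
    (7,3)@(15, 7): e=[14,-6,0] → ·  [on edge]
  covered (2 px):
    · · · · # · · ·
    · · · · · # · ·
    · · · · · · · ·
    · · · · · · · ·
    · · · · · · · ·
    · · · · · · · ·
    · · · · · · · ·
    · · · · · · · ·
T3:
  2·area = 38  (B↔C swapped to make it positive)
  edge (10, 2)→(12, 8): d=(2,6) right/bottom  bias=-1
  edge (12, 8)→(3, 0): d=(-9,-8) top-left  bias=+0
  edge (3, 0)→(10, 2): d=(7,2) right/bottom  bias=-1
    (2,0)@(5, 1): e=[28,7,3] → #
    (3,0)@(7, 1): e=[16,23,-1] → ·
    (2,1)@(5, 3): e=[32,-11,17] → ·
    (3,1)@(7, 3): e=[20,5,13] → #
    (4,1)@(9, 3): e=[8,21,9] → #
    (5,1)@(11, 3): e=[-4,37,5] → ·
    (3,2)@(7, 5): e=[24,-13,27] → ·
    (4,2)@(9, 5): e=[12,3,23] → #
    (5,2)@(11, 5): e=[0,19,19] → ·  [on edge]
    (4,3)@(9, 7): e=[16,-15,37] → ·
    (5,3)@(11, 7): e=[4,1,33] → #
    (6,3)@(13, 7): e=[-8,17,29] → ·
    (6,5)@(13, 11): e=[0,-19,57] → ·  [on edge]
  covered (5 px):
    · · # · · · · ·
    · · · # # · · ·
    · · · · # · · ·
    · · · · · # · ·
    · · · · · · · ·
    · · · · · · · ·
    · · · · · · · ·
    · · · · · · · ·
T4:
  2·area = 116  (B↔C swapped to make it positive)
  edge (2, 14)→(4, 0): d=(2,-14) top-left  bias=+0
  edge (4, 0)→(10, 16): d=(6,16) right/bottom  bias=-1
  edge (10, 16)→(2, 14): d=(-8,-2) top-left  bias=+0
    (2,1)@(5, 3): e=[20,2,94] → #
    (3,1)@(7, 3): e=[48,-30,98] → ·
    (2,2)@(5, 5): e=[24,14,78] → #
    (3,2)@(7, 5): e=[52,-18,82] → ·
    (1,3)@(3, 7): e=[0,58,58] → #  [on edge]
    (3,3)@(7, 7): e=[56,-6,66] → ·
    (1,4)@(3, 9): e=[4,70,42] → #
    (3,4)@(7, 9): e=[60,6,50] → #
    (4,4)@(9, 9): e=[88,-26,54] → ·
    (1,5)@(3, 11): e=[8,82,26] → #
    (4,5)@(9, 11): e=[92,-14,38] → ·
    (1,6)@(3, 13): e=[12,94,10] → #
  covered (15 px):
    · · · · · · · ·
    · · # · · · · ·
    · · # · · · · ·
    · # # · · · · ·
    · # # # · · · ·
    · # # # · · · ·
    · # # # · · · ·
    · · · # # · · ·

Answer: 26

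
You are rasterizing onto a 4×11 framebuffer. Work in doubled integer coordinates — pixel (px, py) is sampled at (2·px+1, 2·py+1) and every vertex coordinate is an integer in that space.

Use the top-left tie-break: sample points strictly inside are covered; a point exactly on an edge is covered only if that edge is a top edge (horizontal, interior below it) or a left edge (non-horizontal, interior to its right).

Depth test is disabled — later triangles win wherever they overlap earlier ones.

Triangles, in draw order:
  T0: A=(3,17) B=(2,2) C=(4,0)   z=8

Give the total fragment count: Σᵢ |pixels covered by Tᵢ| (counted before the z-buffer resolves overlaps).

T0:
  2·area = 32
  edge (3, 17)→(2, 2): d=(-1,-15) top-left  bias=+0
  edge (2, 2)→(4, 0): d=(2,-2) top-left  bias=+0
  edge (4, 0)→(3, 17): d=(-1,17) right/bottom  bias=-1
    (1,0)@(3, 1): e=[16,0,16] → X  [on edge]
    (2,0)@(5, 1): e=[46,4,-18] → .
    (0,1)@(1, 3): e=[-16,0,48] → .  [on edge]
    (1,1)@(3, 3): e=[14,4,14] → X
    (2,1)@(5, 3): e=[44,8,-20] → .
    (1,2)@(3, 5): e=[12,8,12] → X
    (2,2)@(5, 5): e=[42,12,-22] → .
    (1,3)@(3, 7): e=[10,12,10] → X
    (2,3)@(5, 7): e=[40,16,-24] → .
    (1,4)@(3, 9): e=[8,16,8] → X
    (2,4)@(5, 9): e=[38,20,-26] → .
    (1,5)@(3, 11): e=[6,20,6] → X
    (1,8)@(3, 17): e=[0,32,0] → .  [on edge]
  covered (8 px):
    . X . .
    . X . .
    . X . .
    . X . .
    . X . .
    . X . .
    . X . .
    . X . .
    . . . .
    . . . .
    . . . .

Final: 8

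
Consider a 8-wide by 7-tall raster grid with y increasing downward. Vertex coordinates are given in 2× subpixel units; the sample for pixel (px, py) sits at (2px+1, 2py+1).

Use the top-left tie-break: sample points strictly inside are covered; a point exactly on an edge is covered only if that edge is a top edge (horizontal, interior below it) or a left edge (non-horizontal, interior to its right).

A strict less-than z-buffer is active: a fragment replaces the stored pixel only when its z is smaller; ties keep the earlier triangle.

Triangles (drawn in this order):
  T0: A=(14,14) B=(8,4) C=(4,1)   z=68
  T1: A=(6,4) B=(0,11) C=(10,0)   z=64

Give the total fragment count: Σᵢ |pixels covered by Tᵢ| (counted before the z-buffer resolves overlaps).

T0:
  2·area = 22  (B↔C swapped to make it positive)
  edge (14, 14)→(4, 1): d=(-10,-13) top-left  bias=+0
  edge (4, 1)→(8, 4): d=(4,3) right/bottom  bias=-1
  edge (8, 4)→(14, 14): d=(6,10) right/bottom  bias=-1
    (4,3)@(9, 7): e=[5,9,8] → #
    (5,3)@(11, 7): e=[31,3,-12] → ·
    (4,4)@(9, 9): e=[-15,17,20] → ·
    (5,4)@(11, 9): e=[11,11,0] → ·  [on edge]
  covered (1 px):
    · · · · · · · ·
    · · · · · · · ·
    · · · · · · · ·
    · · · · # · · ·
    · · · · · · · ·
    · · · · · · · ·
    · · · · · · · ·
T1:
  2·area = 4  (B↔C swapped to make it positive)
  edge (6, 4)→(10, 0): d=(4,-4) top-left  bias=+0
  edge (10, 0)→(0, 11): d=(-10,11) right/bottom  bias=-1
  edge (0, 11)→(6, 4): d=(6,-7) top-left  bias=+0
    (4,0)@(9, 1): e=[0,1,3] → #  [on edge]
    (5,0)@(11, 1): e=[8,-21,17] → ·
    (3,1)@(7, 3): e=[0,3,1] → #  [on edge]
    (4,1)@(9, 3): e=[8,-19,15] → ·
    (2,2)@(5, 5): e=[0,5,-1] → ·  [on edge]
    (3,2)@(7, 5): e=[8,-17,13] → ·
    (1,3)@(3, 7): e=[0,7,-3] → ·  [on edge]
    (0,4)@(1, 9): e=[0,9,-5] → ·  [on edge]
  covered (2 px):
    · · · · # · · ·
    · · · # · · · ·
    · · · · · · · ·
    · · · · · · · ·
    · · · · · · · ·
    · · · · · · · ·
    · · · · · · · ·

Answer: 3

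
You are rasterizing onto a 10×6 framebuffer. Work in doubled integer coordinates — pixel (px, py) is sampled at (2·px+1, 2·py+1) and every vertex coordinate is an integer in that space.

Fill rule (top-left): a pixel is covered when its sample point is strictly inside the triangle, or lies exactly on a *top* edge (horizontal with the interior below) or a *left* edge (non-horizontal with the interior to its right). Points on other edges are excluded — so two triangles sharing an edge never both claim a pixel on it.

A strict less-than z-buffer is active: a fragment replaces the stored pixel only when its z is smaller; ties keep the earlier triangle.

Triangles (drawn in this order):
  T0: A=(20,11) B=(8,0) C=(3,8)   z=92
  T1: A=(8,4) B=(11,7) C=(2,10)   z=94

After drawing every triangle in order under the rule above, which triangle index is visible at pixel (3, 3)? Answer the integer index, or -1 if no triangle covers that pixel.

T0:
  2·area = 151  (B↔C swapped to make it positive)
  edge (20, 11)→(3, 8): d=(-17,-3) top-left  bias=+0
  edge (3, 8)→(8, 0): d=(5,-8) top-left  bias=+0
  edge (8, 0)→(20, 11): d=(12,11) right/bottom  bias=-1
    (4,0)@(9, 1): e=[137,13,1] → #
    (5,0)@(11, 1): e=[143,29,-21] → ·
    (3,1)@(7, 3): e=[97,7,47] → #
    (5,1)@(11, 3): e=[109,39,3] → #
    (6,1)@(13, 3): e=[115,55,-19] → ·
    (2,2)@(5, 5): e=[57,1,93] → #
    (6,2)@(13, 5): e=[81,65,5] → #
    (7,2)@(15, 5): e=[87,81,-17] → ·
    (2,3)@(5, 7): e=[23,11,117] → #
    (7,3)@(15, 7): e=[53,91,7] → #
    (8,3)@(17, 7): e=[59,107,-15] → ·
    (2,4)@(5, 9): e=[-11,21,141] → ·
  covered (20 px):
    · · · · # · · · · ·
    · · · # # # · · · ·
    · · # # # # # · · ·
    · · # # # # # # · ·
    · · · · # # # # # ·
    · · · · · · · · · ·
T1:
  2·area = 36
  edge (8, 4)→(11, 7): d=(3,3) right/bottom  bias=-1
  edge (11, 7)→(2, 10): d=(-9,3) right/bottom  bias=-1
  edge (2, 10)→(8, 4): d=(6,-6) top-left  bias=+0
    (2,0)@(5, 1): e=[0,72,-36] → ·  [on edge]
    (5,0)@(11, 1): e=[-18,54,0] → ·  [on edge]
    (3,1)@(7, 3): e=[0,48,-12] → ·  [on edge]
    (4,1)@(9, 3): e=[-6,42,0] → ·  [on edge]
    (3,2)@(7, 5): e=[6,30,0] → #  [on edge]
    (4,2)@(9, 5): e=[0,24,12] → ·  [on edge]
    (8,2)@(17, 5): e=[-24,0,60] → ·  [on edge]
    (2,3)@(5, 7): e=[18,18,0] → #  [on edge]
    (4,3)@(9, 7): e=[6,6,24] → #
    (5,3)@(11, 7): e=[0,0,36] → ·  [on edge]
    (1,4)@(3, 9): e=[30,6,0] → #  [on edge]
    (2,4)@(5, 9): e=[24,0,12] → ·  [on edge]
    (6,4)@(13, 9): e=[0,-24,60] → ·  [on edge]
    (0,5)@(1, 11): e=[42,-6,0] → ·  [on edge]
    (7,5)@(15, 11): e=[0,-48,84] → ·  [on edge]
  covered (5 px):
    · · · · · · · · · ·
    · · · · · · · · · ·
    · · · # · · · · · ·
    · · # # # · · · · ·
    · # · · · · · · · ·
    · · · · · · · · · ·

Z-buffer (winner per pixel, '.' = empty):
  . . . . 0 . . . . .
  . . . 0 0 0 . . . .
  . . 0 0 0 0 0 . . .
  . . 0 0 0 0 0 0 . .
  . 1 . . 0 0 0 0 0 .
  . . . . . . . . . .

Answer: 0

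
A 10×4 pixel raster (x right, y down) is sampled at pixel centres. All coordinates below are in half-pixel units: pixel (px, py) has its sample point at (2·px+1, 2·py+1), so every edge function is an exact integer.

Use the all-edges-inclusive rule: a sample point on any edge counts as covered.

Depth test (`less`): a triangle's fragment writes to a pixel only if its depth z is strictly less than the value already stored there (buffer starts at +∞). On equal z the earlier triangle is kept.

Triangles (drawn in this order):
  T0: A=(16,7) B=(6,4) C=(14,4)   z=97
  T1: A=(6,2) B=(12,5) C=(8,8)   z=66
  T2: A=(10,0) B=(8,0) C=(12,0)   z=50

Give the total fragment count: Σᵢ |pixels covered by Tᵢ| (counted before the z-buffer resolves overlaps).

T0:
  2·area = 24
  edge (16, 7)→(6, 4): d=(-10,-3) inclusive
  edge (6, 4)→(14, 4): d=(8,0) inclusive
  edge (14, 4)→(16, 7): d=(2,3) inclusive
    (5,2)@(11, 5): e=[5,8,11] → X
    (6,2)@(13, 5): e=[11,8,5] → X
    (7,2)@(15, 5): e=[17,8,-1] → .
    (5,3)@(11, 7): e=[-15,24,15] → .
    (6,3)@(13, 7): e=[-9,24,9] → .
  covered (2 px):
    . . . . . . . . . .
    . . . . . . . . . .
    . . . . . X X . . .
    . . . . . . . . . .
T1:
  2·area = 30
  edge (6, 2)→(12, 5): d=(6,3) inclusive
  edge (12, 5)→(8, 8): d=(-4,3) inclusive
  edge (8, 8)→(6, 2): d=(-2,-6) inclusive
    (3,1)@(7, 3): e=[3,23,4] → X
    (4,1)@(9, 3): e=[-3,17,16] → .
    (3,2)@(7, 5): e=[15,15,0] → X  [on edge]
    (4,2)@(9, 5): e=[9,9,12] → X
    (5,2)@(11, 5): e=[3,3,24] → X
    (6,2)@(13, 5): e=[-3,-3,36] → .
    (3,3)@(7, 7): e=[27,7,-4] → .
    (4,3)@(9, 7): e=[21,1,8] → X
    (5,3)@(11, 7): e=[15,-5,20] → .
  covered (5 px):
    . . . . . . . . . .
    . . . X . . . . . .
    . . . X X X . . . .
    . . . . X . . . . .
T2:
  degenerate (2·area = 0) — covers nothing

Result: 7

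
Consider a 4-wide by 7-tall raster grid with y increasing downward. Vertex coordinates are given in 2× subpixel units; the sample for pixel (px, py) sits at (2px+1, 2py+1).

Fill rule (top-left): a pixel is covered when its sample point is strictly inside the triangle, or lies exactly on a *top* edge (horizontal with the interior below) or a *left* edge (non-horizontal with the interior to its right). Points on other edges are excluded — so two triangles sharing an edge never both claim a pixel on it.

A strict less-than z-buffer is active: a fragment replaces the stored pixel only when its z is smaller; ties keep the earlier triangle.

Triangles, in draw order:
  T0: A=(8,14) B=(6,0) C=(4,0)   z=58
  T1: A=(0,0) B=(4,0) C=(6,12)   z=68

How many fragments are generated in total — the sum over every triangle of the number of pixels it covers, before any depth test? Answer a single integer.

T0:
  2·area = 28  (B↔C swapped to make it positive)
  edge (8, 14)→(4, 0): d=(-4,-14) top-left  bias=+0
  edge (4, 0)→(6, 0): d=(2,0) top-left  bias=+0
  edge (6, 0)→(8, 14): d=(2,14) right/bottom  bias=-1
    (2,0)@(5, 1): e=[10,2,16] → X
    (3,0)@(7, 1): e=[38,2,-12] → .
    (2,1)@(5, 3): e=[2,6,20] → X
    (3,1)@(7, 3): e=[30,6,-8] → .
    (2,2)@(5, 5): e=[-6,10,24] → .
    (3,3)@(7, 7): e=[14,14,0] → .  [on edge]
    (3,4)@(7, 9): e=[6,18,4] → X
    (3,5)@(7, 11): e=[-2,22,8] → .
  covered (3 px):
    . . X .
    . . X .
    . . . .
    . . . .
    . . . X
    . . . .
    . . . .
T1:
  2·area = 48
  edge (0, 0)→(4, 0): d=(4,0) top-left  bias=+0
  edge (4, 0)→(6, 12): d=(2,12) right/bottom  bias=-1
  edge (6, 12)→(0, 0): d=(-6,-12) top-left  bias=+0
    (0,0)@(1, 1): e=[4,38,6] → X
    (1,0)@(3, 1): e=[4,14,30] → X
    (2,0)@(5, 1): e=[4,-10,54] → .
    (0,1)@(1, 3): e=[12,42,-6] → .
    (1,1)@(3, 3): e=[12,18,18] → X
    (2,1)@(5, 3): e=[12,-6,42] → .
    (1,2)@(3, 5): e=[20,22,6] → X
    (2,2)@(5, 5): e=[20,-2,30] → .
    (1,3)@(3, 7): e=[28,26,-6] → .
    (2,3)@(5, 7): e=[28,2,18] → X
    (3,3)@(7, 7): e=[28,-22,42] → .
    (2,4)@(5, 9): e=[36,6,6] → X
  covered (6 px):
    X X . .
    . X . .
    . X . .
    . . X .
    . . X .
    . . . .
    . . . .

Result: 9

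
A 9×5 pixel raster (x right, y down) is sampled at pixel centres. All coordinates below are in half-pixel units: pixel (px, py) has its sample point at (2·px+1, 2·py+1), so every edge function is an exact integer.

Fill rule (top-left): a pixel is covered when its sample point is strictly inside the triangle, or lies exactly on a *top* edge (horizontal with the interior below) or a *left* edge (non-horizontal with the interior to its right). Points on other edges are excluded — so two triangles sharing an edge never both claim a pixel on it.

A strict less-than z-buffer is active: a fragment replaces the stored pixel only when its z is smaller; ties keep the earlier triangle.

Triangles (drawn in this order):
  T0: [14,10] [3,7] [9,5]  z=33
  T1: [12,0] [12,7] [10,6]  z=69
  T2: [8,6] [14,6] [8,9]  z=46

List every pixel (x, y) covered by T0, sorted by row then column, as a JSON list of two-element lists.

T0:
  2·area = 40
  edge (14, 10)→(3, 7): d=(-11,-3) top-left  bias=+0
  edge (3, 7)→(9, 5): d=(6,-2) top-left  bias=+0
  edge (9, 5)→(14, 10): d=(5,5) right/bottom  bias=-1
    (2,0)@(5, 1): e=[72,-32,0] → ·  [on edge]
    (3,1)@(7, 3): e=[56,-16,0] → ·  [on edge]
    (7,1)@(15, 3): e=[80,0,-40] → ·  [on edge]
    (4,2)@(9, 5): e=[40,0,0] → ·  [on edge]
    (1,3)@(3, 7): e=[0,0,40] → █  [on edge]
    (2,3)@(5, 7): e=[6,4,30] → █
    (3,3)@(7, 7): e=[12,8,20] → █
    (4,3)@(9, 7): e=[18,12,10] → █
    (5,3)@(11, 7): e=[24,16,0] → ·  [on edge]
    (1,4)@(3, 9): e=[-22,12,50] → ·
    (2,4)@(5, 9): e=[-16,16,40] → ·
    (3,4)@(7, 9): e=[-10,20,30] → ·
    (6,4)@(13, 9): e=[8,32,0] → ·  [on edge]
  covered (5 px):
    · · · · · · · · ·
    · · · · · · · · ·
    · · · · · · · · ·
    · █ █ █ █ · · · ·
    · · · · · █ · · ·
T1:
  2·area = 14
  edge (12, 0)→(12, 7): d=(0,7) right/bottom  bias=-1
  edge (12, 7)→(10, 6): d=(-2,-1) top-left  bias=+0
  edge (10, 6)→(12, 0): d=(2,-6) top-left  bias=+0
    (5,1)@(11, 3): e=[7,7,0] → █  [on edge]
    (6,1)@(13, 3): e=[-7,9,12] → ·
    (5,2)@(11, 5): e=[7,3,4] → █
    (6,2)@(13, 5): e=[-7,5,16] → ·
    (5,3)@(11, 7): e=[7,-1,8] → ·
    (4,4)@(9, 9): e=[21,-7,0] → ·  [on edge]
  covered (2 px):
    · · · · · · · · ·
    · · · · · █ · · ·
    · · · · · █ · · ·
    · · · · · · · · ·
    · · · · · · · · ·
T2:
  2·area = 18
  edge (8, 6)→(14, 6): d=(6,0) top-left  bias=+0
  edge (14, 6)→(8, 9): d=(-6,3) right/bottom  bias=-1
  edge (8, 9)→(8, 6): d=(0,-3) top-left  bias=+0
    (4,3)@(9, 7): e=[6,9,3] → █
    (5,3)@(11, 7): e=[6,3,9] → █
    (6,3)@(13, 7): e=[6,-3,15] → ·
    (4,4)@(9, 9): e=[18,-3,3] → ·
    (5,4)@(11, 9): e=[18,-9,9] → ·
  covered (2 px):
    · · · · · · · · ·
    · · · · · · · · ·
    · · · · · · · · ·
    · · · · █ █ · · ·
    · · · · · · · · ·

Final: [[1,3],[2,3],[3,3],[4,3],[5,4]]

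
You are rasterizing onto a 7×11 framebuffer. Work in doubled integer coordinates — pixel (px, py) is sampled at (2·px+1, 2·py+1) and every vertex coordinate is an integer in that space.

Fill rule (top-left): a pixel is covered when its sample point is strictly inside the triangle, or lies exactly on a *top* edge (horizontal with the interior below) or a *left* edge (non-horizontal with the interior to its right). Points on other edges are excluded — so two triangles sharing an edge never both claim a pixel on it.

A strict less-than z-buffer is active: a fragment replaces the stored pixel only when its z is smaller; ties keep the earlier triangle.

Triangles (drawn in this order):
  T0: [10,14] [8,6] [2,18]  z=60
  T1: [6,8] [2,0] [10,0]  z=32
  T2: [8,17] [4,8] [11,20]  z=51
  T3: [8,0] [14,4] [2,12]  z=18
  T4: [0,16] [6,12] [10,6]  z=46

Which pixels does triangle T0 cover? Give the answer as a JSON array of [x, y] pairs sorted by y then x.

T0:
  2·area = 72  (B↔C swapped to make it positive)
  edge (10, 14)→(2, 18): d=(-8,4) right/bottom  bias=-1
  edge (2, 18)→(8, 6): d=(6,-12) top-left  bias=+0
  edge (8, 6)→(10, 14): d=(2,8) right/bottom  bias=-1
    (3,4)@(7, 9): e=[52,6,14] → #
    (4,4)@(9, 9): e=[44,30,-2] → ·
    (3,5)@(7, 11): e=[36,18,18] → #
    (4,5)@(9, 11): e=[28,42,2] → #
    (5,5)@(11, 11): e=[20,66,-14] → ·
    (2,6)@(5, 13): e=[28,6,38] → #
    (5,6)@(11, 13): e=[4,78,-10] → ·
    (2,7)@(5, 15): e=[12,18,42] → #
    (4,7)@(9, 15): e=[-4,66,10] → ·
    (1,8)@(3, 17): e=[4,6,62] → #
    (2,8)@(5, 17): e=[-4,30,46] → ·
    (3,8)@(7, 17): e=[-12,54,30] → ·
  covered (9 px):
    · · · · · · ·
    · · · · · · ·
    · · · · · · ·
    · · · · · · ·
    · · · # · · ·
    · · · # # · ·
    · · # # # · ·
    · · # # · · ·
    · # · · · · ·
    · · · · · · ·
    · · · · · · ·
T1:
  2·area = 64
  edge (6, 8)→(2, 0): d=(-4,-8) top-left  bias=+0
  edge (2, 0)→(10, 0): d=(8,0) top-left  bias=+0
  edge (10, 0)→(6, 8): d=(-4,8) right/bottom  bias=-1
    (1,0)@(3, 1): e=[4,8,52] → #
    (2,0)@(5, 1): e=[20,8,36] → #
    (3,0)@(7, 1): e=[36,8,20] → #
    (4,0)@(9, 1): e=[52,8,4] → #
    (5,0)@(11, 1): e=[68,8,-12] → ·
    (1,1)@(3, 3): e=[-4,24,44] → ·
    (2,1)@(5, 3): e=[12,24,28] → #
    (4,1)@(9, 3): e=[44,24,-4] → ·
    (2,2)@(5, 5): e=[4,40,20] → #
    (4,2)@(9, 5): e=[36,40,-12] → ·
    (2,3)@(5, 7): e=[-4,56,12] → ·
    (3,3)@(7, 7): e=[12,56,-4] → ·
  covered (8 px):
    · # # # # · ·
    · · # # · · ·
    · · # # · · ·
    · · · · · · ·
    · · · · · · ·
    · · · · · · ·
    · · · · · · ·
    · · · · · · ·
    · · · · · · ·
    · · · · · · ·
    · · · · · · ·
T2:
  2·area = 15
  edge (8, 17)→(4, 8): d=(-4,-9) top-left  bias=+0
  edge (4, 8)→(11, 20): d=(7,12) right/bottom  bias=-1
  edge (11, 20)→(8, 17): d=(-3,-3) top-left  bias=+0
    (4,8)@(9, 17): e=[9,3,3] → #
    (5,8)@(11, 17): e=[27,-21,9] → ·
    (4,9)@(9, 19): e=[1,17,-3] → ·
  covered (1 px):
    · · · · · · ·
    · · · · · · ·
    · · · · · · ·
    · · · · · · ·
    · · · · · · ·
    · · · · · · ·
    · · · · · · ·
    · · · · · · ·
    · · · · # · ·
    · · · · · · ·
    · · · · · · ·
T3:
  2·area = 96
  edge (8, 0)→(14, 4): d=(6,4) right/bottom  bias=-1
  edge (14, 4)→(2, 12): d=(-12,8) right/bottom  bias=-1
  edge (2, 12)→(8, 0): d=(6,-12) top-left  bias=+0
    (4,0)@(9, 1): e=[2,76,18] → #
    (5,0)@(11, 1): e=[-6,60,42] → ·
    (3,1)@(7, 3): e=[22,68,6] → #
    (5,1)@(11, 3): e=[6,36,54] → #
    (6,1)@(13, 3): e=[-2,20,78] → ·
    (3,2)@(7, 5): e=[34,44,18] → #
    (6,2)@(13, 5): e=[10,-4,90] → ·
    (2,3)@(5, 7): e=[54,36,6] → #
    (5,3)@(11, 7): e=[30,-12,78] → ·
    (2,4)@(5, 9): e=[66,12,18] → #
    (3,4)@(7, 9): e=[58,-4,42] → ·
    (4,4)@(9, 9): e=[50,-20,66] → ·
  covered (12 px):
    · · · · # · ·
    · · · # # # ·
    · · · # # # ·
    · · # # # · ·
    · · # · · · ·
    · # · · · · ·
    · · · · · · ·
    · · · · · · ·
    · · · · · · ·
    · · · · · · ·
    · · · · · · ·
T4:
  2·area = 20  (B↔C swapped to make it positive)
  edge (0, 16)→(10, 6): d=(10,-10) top-left  bias=+0
  edge (10, 6)→(6, 12): d=(-4,6) right/bottom  bias=-1
  edge (6, 12)→(0, 16): d=(-6,4) right/bottom  bias=-1
    (6,1)@(13, 3): e=[0,-6,26] → ·  [on edge]
    (5,2)@(11, 5): e=[0,-2,22] → ·  [on edge]
    (4,3)@(9, 7): e=[0,2,18] → #  [on edge]
    (5,3)@(11, 7): e=[20,-10,10] → ·
    (3,4)@(7, 9): e=[0,6,14] → #  [on edge]
    (4,4)@(9, 9): e=[20,-6,6] → ·
    (2,5)@(5, 11): e=[0,10,10] → #  [on edge]
    (3,5)@(7, 11): e=[20,-2,2] → ·
    (1,6)@(3, 13): e=[0,14,6] → #  [on edge]
    (2,6)@(5, 13): e=[20,2,-2] → ·
    (0,7)@(1, 15): e=[0,18,2] → #  [on edge]
    (1,7)@(3, 15): e=[20,6,-6] → ·
  covered (5 px):
    · · · · · · ·
    · · · · · · ·
    · · · · · · ·
    · · · · # · ·
    · · · # · · ·
    · · # · · · ·
    · # · · · · ·
    # · · · · · ·
    · · · · · · ·
    · · · · · · ·
    · · · · · · ·

Result: [[3,4],[3,5],[4,5],[2,6],[3,6],[4,6],[2,7],[3,7],[1,8]]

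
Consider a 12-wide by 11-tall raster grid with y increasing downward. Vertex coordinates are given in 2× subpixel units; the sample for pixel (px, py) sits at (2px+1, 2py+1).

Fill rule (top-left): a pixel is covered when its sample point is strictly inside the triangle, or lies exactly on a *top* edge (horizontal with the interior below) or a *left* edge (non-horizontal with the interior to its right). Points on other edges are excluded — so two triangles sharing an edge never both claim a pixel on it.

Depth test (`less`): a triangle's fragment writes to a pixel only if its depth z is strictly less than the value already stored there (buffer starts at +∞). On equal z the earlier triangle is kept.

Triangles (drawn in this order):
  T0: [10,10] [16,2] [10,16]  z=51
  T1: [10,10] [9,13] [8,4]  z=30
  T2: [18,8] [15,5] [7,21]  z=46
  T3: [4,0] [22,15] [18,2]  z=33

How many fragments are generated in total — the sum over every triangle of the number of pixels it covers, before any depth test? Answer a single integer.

T0:
  2·area = 36
  edge (10, 10)→(16, 2): d=(6,-8) top-left  bias=+0
  edge (16, 2)→(10, 16): d=(-6,14) right/bottom  bias=-1
  edge (10, 16)→(10, 10): d=(0,-6) top-left  bias=+0
    (6,3)@(13, 7): e=[6,12,18] → X
    (7,3)@(15, 7): e=[22,-16,30] → .
    (5,4)@(11, 9): e=[2,28,6] → X
    (6,4)@(13, 9): e=[18,0,18] → .  [on edge]
    (5,5)@(11, 11): e=[14,16,6] → X
    (6,5)@(13, 11): e=[30,-12,18] → .
    (5,6)@(11, 13): e=[26,4,6] → X
    (6,6)@(13, 13): e=[42,-24,18] → .
    (5,7)@(11, 15): e=[38,-8,6] → .
  covered (4 px):
    . . . . . . . . . . . .
    . . . . . . . . . . . .
    . . . . . . . . . . . .
    . . . . . . X . . . . .
    . . . . . X . . . . . .
    . . . . . X . . . . . .
    . . . . . X . . . . . .
    . . . . . . . . . . . .
    . . . . . . . . . . . .
    . . . . . . . . . . . .
    . . . . . . . . . . . .
T1:
  2·area = 12
  edge (10, 10)→(9, 13): d=(-1,3) right/bottom  bias=-1
  edge (9, 13)→(8, 4): d=(-1,-9) top-left  bias=+0
  edge (8, 4)→(10, 10): d=(2,6) right/bottom  bias=-1
    (3,0)@(7, 1): e=[18,-6,0] → .  [on edge]
    (6,0)@(13, 1): e=[0,48,-36] → .  [on edge]
    (4,3)@(9, 7): e=[6,6,0] → .  [on edge]
    (5,3)@(11, 7): e=[0,24,-12] → .  [on edge]
    (4,4)@(9, 9): e=[4,4,4] → X
    (5,4)@(11, 9): e=[-2,22,-8] → .
    (4,5)@(9, 11): e=[2,2,8] → X
    (5,5)@(11, 11): e=[-4,20,-4] → .
    (4,6)@(9, 13): e=[0,0,12] → .  [on edge]
    (5,6)@(11, 13): e=[-6,18,0] → .  [on edge]
    (3,9)@(7, 19): e=[0,-24,36] → .  [on edge]
    (6,9)@(13, 19): e=[-18,30,0] → .  [on edge]
  covered (2 px):
    . . . . . . . . . . . .
    . . . . . . . . . . . .
    . . . . . . . . . . . .
    . . . . . . . . . . . .
    . . . . X . . . . . . .
    . . . . X . . . . . . .
    . . . . . . . . . . . .
    . . . . . . . . . . . .
    . . . . . . . . . . . .
    . . . . . . . . . . . .
    . . . . . . . . . . . .
T2:
  2·area = 72  (B↔C swapped to make it positive)
  edge (18, 8)→(7, 21): d=(-11,13) right/bottom  bias=-1
  edge (7, 21)→(15, 5): d=(8,-16) top-left  bias=+0
  edge (15, 5)→(18, 8): d=(3,3) right/bottom  bias=-1
    (5,0)@(11, 1): e=[168,-96,0] → .  [on edge]
    (8,0)@(17, 1): e=[90,0,-18] → .  [on edge]
    (6,1)@(13, 3): e=[120,-48,0] → .  [on edge]
    (7,2)@(15, 5): e=[72,0,0] → .  [on edge]
    (7,3)@(15, 7): e=[50,16,6] → X
    (8,3)@(17, 7): e=[24,48,0] → .  [on edge]
    (6,4)@(13, 9): e=[54,0,18] → X  [on edge]
    (8,4)@(17, 9): e=[2,64,6] → X
    (9,4)@(19, 9): e=[-24,96,0] → .  [on edge]
    (6,5)@(13, 11): e=[32,16,24] → X
    (8,5)@(17, 11): e=[-20,80,12] → .
    (10,5)@(21, 11): e=[-72,144,0] → .  [on edge]
    (5,6)@(11, 13): e=[36,0,36] → X  [on edge]
    (11,6)@(23, 13): e=[-120,192,0] → .  [on edge]
    (4,8)@(9, 17): e=[18,0,54] → X  [on edge]
    (3,10)@(7, 21): e=[0,0,72] → .  [on edge]
  covered (10 px):
    . . . . . . . . . . . .
    . . . . . . . . . . . .
    . . . . . . . . . . . .
    . . . . . . . X . . . .
    . . . . . . X X X . . .
    . . . . . . X X . . . .
    . . . . . X X . . . . .
    . . . . . X . . . . . .
    . . . . X . . . . . . .
    . . . . . . . . . . . .
    . . . . . . . . . . . .
T3:
  2·area = 174  (B↔C swapped to make it positive)
  edge (4, 0)→(18, 2): d=(14,2) right/bottom  bias=-1
  edge (18, 2)→(22, 15): d=(4,13) right/bottom  bias=-1
  edge (22, 15)→(4, 0): d=(-18,-15) top-left  bias=+0
    (3,0)@(7, 1): e=[8,139,27] → X
    (4,0)@(9, 1): e=[4,113,57] → X
    (5,0)@(11, 1): e=[0,87,87] → .  [on edge]
    (3,1)@(7, 3): e=[36,147,-9] → .
    (4,1)@(9, 3): e=[32,121,21] → X
    (5,1)@(11, 3): e=[28,95,51] → X
    (6,1)@(13, 3): e=[24,69,81] → X
    (7,1)@(15, 3): e=[20,43,111] → X
    (8,1)@(17, 3): e=[16,17,141] → X
    (9,1)@(19, 3): e=[12,-9,171] → .
    (4,2)@(9, 5): e=[60,129,-15] → .
    (5,2)@(11, 5): e=[56,103,15] → X
  covered (20 px):
    . . . X X . . . . . . .
    . . . . X X X X X . . .
    . . . . . X X X X . . .
    . . . . . . X X X X . .
    . . . . . . . X X X . .
    . . . . . . . . . X . .
    . . . . . . . . . . X .
    . . . . . . . . . . . .
    . . . . . . . . . . . .
    . . . . . . . . . . . .
    . . . . . . . . . . . .

Final: 36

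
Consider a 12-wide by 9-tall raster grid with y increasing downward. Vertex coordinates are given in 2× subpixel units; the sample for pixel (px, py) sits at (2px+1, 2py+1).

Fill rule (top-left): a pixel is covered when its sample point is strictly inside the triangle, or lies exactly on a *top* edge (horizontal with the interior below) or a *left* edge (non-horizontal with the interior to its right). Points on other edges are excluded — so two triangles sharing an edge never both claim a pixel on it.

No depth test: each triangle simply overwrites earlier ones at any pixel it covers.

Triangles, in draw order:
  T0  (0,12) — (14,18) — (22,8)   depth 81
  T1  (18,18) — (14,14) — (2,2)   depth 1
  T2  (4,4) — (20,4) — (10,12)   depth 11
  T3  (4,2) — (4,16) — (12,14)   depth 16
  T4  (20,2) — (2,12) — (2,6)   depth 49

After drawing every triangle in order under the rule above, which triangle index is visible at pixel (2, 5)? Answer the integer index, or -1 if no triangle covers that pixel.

T0:
  2·area = 188  (B↔C swapped to make it positive)
  edge (0, 12)→(22, 8): d=(22,-4) top-left  bias=+0
  edge (22, 8)→(14, 18): d=(-8,10) right/bottom  bias=-1
  edge (14, 18)→(0, 12): d=(-14,-6) top-left  bias=+0
    (8,4)@(17, 9): e=[2,42,144] → X
    (9,4)@(19, 9): e=[10,22,156] → X
    (10,4)@(21, 9): e=[18,2,168] → X
    (11,4)@(23, 9): e=[26,-18,180] → .
    (3,5)@(7, 11): e=[6,126,56] → X
    (4,5)@(9, 11): e=[14,106,68] → X
    (5,5)@(11, 11): e=[22,86,80] → X
    (6,5)@(13, 11): e=[30,66,92] → X
    (7,5)@(15, 11): e=[38,46,104] → X
    (10,5)@(21, 11): e=[62,-14,140] → .
    (1,6)@(3, 13): e=[34,150,4] → X
    (2,6)@(5, 13): e=[42,130,16] → X
    (3,7)@(7, 15): e=[94,94,0] → X  [on edge]
  covered (24 px):
    . . . . . . . . . . . .
    . . . . . . . . . . . .
    . . . . . . . . . . . .
    . . . . . . . . . . . .
    . . . . . . . . X X X .
    . . . X X X X X X X . .
    . X X X X X X X X . . .
    . . . X X X X X . . . .
    . . . . . . X . . . . .
T1:
  degenerate (2·area = 0) — covers nothing
T2:
  2·area = 128
  edge (4, 4)→(20, 4): d=(16,0) top-left  bias=+0
  edge (20, 4)→(10, 12): d=(-10,8) right/bottom  bias=-1
  edge (10, 12)→(4, 4): d=(-6,-8) top-left  bias=+0
    (2,2)@(5, 5): e=[16,110,2] → X
    (3,2)@(7, 5): e=[16,94,18] → X
    (4,2)@(9, 5): e=[16,78,34] → X
    (5,2)@(11, 5): e=[16,62,50] → X
    (6,2)@(13, 5): e=[16,46,66] → X
    (7,2)@(15, 5): e=[16,30,82] → X
    (8,2)@(17, 5): e=[16,14,98] → X
    (9,2)@(19, 5): e=[16,-2,114] → .
    (2,3)@(5, 7): e=[48,90,-10] → .
    (3,3)@(7, 7): e=[48,74,6] → X
    (8,3)@(17, 7): e=[48,-6,86] → .
    (3,4)@(7, 9): e=[80,54,-6] → .
  covered (16 px):
    . . . . . . . . . . . .
    . . . . . . . . . . . .
    . . X X X X X X X . . .
    . . . X X X X X . . . .
    . . . . X X X . . . . .
    . . . . . X . . . . . .
    . . . . . . . . . . . .
    . . . . . . . . . . . .
    . . . . . . . . . . . .
T3:
  2·area = 112  (B↔C swapped to make it positive)
  edge (4, 2)→(12, 14): d=(8,12) right/bottom  bias=-1
  edge (12, 14)→(4, 16): d=(-8,2) right/bottom  bias=-1
  edge (4, 16)→(4, 2): d=(0,-14) top-left  bias=+0
    (2,2)@(5, 5): e=[12,86,14] → X
    (3,2)@(7, 5): e=[-12,82,42] → .
    (2,3)@(5, 7): e=[28,70,14] → X
    (3,3)@(7, 7): e=[4,66,42] → X
    (4,3)@(9, 7): e=[-20,62,70] → .
    (2,4)@(5, 9): e=[44,54,14] → X
    (4,4)@(9, 9): e=[-4,46,70] → .
    (2,5)@(5, 11): e=[60,38,14] → X
    (4,5)@(9, 11): e=[12,30,70] → X
    (5,5)@(11, 11): e=[-12,26,98] → .
    (2,6)@(5, 13): e=[76,22,14] → X
    (5,6)@(11, 13): e=[4,10,98] → X
  covered (14 px):
    . . . . . . . . . . . .
    . . . . . . . . . . . .
    . . X . . . . . . . . .
    . . X X . . . . . . . .
    . . X X . . . . . . . .
    . . X X X . . . . . . .
    . . X X X X . . . . . .
    . . X X . . . . . . . .
    . . . . . . . . . . . .
T4:
  2·area = 108
  edge (20, 2)→(2, 12): d=(-18,10) right/bottom  bias=-1
  edge (2, 12)→(2, 6): d=(0,-6) top-left  bias=+0
  edge (2, 6)→(20, 2): d=(18,-4) top-left  bias=+0
    (8,1)@(17, 3): e=[12,90,6] → X
    (9,1)@(19, 3): e=[-8,102,14] → .
    (3,2)@(7, 5): e=[76,30,2] → X
    (4,2)@(9, 5): e=[56,42,10] → X
    (5,2)@(11, 5): e=[36,54,18] → X
    (6,2)@(13, 5): e=[16,66,26] → X
    (7,2)@(15, 5): e=[-4,78,34] → .
    (8,2)@(17, 5): e=[-24,90,42] → .
    (1,3)@(3, 7): e=[80,6,22] → X
    (2,3)@(5, 7): e=[60,18,30] → X
    (5,3)@(11, 7): e=[0,54,54] → .  [on edge]
    (6,3)@(13, 7): e=[-20,66,62] → .
  covered (13 px):
    . . . . . . . . . . . .
    . . . . . . . . X . . .
    . . . X X X X . . . . .
    . X X X X . . . . . . .
    . X X X . . . . . . . .
    . X . . . . . . . . . .
    . . . . . . . . . . . .
    . . . . . . . . . . . .
    . . . . . . . . . . . .

Z-buffer (winner per pixel, '.' = empty):
  . . . . . . . . . . . .
  . . . . . . . . 4 . . .
  . . 3 4 4 4 4 2 2 . . .
  . 4 4 4 4 2 2 2 . . . .
  . 4 4 4 2 2 2 . 0 0 0 .
  . 4 3 3 3 2 0 0 0 0 . .
  . 0 3 3 3 3 0 0 0 . . .
  . . 3 3 0 0 0 0 . . . .
  . . . . . . 0 . . . . .

Answer: 3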